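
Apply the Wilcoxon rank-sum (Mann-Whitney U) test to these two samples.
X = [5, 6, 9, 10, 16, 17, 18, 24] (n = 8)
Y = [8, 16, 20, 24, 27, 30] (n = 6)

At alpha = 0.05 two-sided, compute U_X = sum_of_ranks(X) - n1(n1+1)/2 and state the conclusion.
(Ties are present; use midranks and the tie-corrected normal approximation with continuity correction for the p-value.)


Step 1: Combine and sort all 14 observations; assign midranks.
sorted (value, group): (5,X), (6,X), (8,Y), (9,X), (10,X), (16,X), (16,Y), (17,X), (18,X), (20,Y), (24,X), (24,Y), (27,Y), (30,Y)
ranks: 5->1, 6->2, 8->3, 9->4, 10->5, 16->6.5, 16->6.5, 17->8, 18->9, 20->10, 24->11.5, 24->11.5, 27->13, 30->14
Step 2: Rank sum for X: R1 = 1 + 2 + 4 + 5 + 6.5 + 8 + 9 + 11.5 = 47.
Step 3: U_X = R1 - n1(n1+1)/2 = 47 - 8*9/2 = 47 - 36 = 11.
       U_Y = n1*n2 - U_X = 48 - 11 = 37.
Step 4: Ties are present, so use the tie-corrected normal approximation (with continuity correction) for the p-value.
Step 5: p-value = 0.105813; compare to alpha = 0.05. fail to reject H0.

U_X = 11, p = 0.105813, fail to reject H0 at alpha = 0.05.


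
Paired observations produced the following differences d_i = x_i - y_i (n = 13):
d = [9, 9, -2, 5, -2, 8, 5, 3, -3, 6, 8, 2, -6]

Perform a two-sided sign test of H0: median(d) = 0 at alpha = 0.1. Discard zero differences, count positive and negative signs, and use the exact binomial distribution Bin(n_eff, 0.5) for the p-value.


Step 1: Discard zero differences. Original n = 13; n_eff = number of nonzero differences = 13.
Nonzero differences (with sign): +9, +9, -2, +5, -2, +8, +5, +3, -3, +6, +8, +2, -6
Step 2: Count signs: positive = 9, negative = 4.
Step 3: Under H0: P(positive) = 0.5, so the number of positives S ~ Bin(13, 0.5).
Step 4: Two-sided exact p-value = sum of Bin(13,0.5) probabilities at or below the observed probability = 0.266846.
Step 5: alpha = 0.1. fail to reject H0.

n_eff = 13, pos = 9, neg = 4, p = 0.266846, fail to reject H0.


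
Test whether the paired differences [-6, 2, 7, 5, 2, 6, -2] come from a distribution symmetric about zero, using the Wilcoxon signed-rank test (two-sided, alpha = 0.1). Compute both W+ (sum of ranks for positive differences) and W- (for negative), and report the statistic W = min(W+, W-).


Step 1: Drop any zero differences (none here) and take |d_i|.
|d| = [6, 2, 7, 5, 2, 6, 2]
Step 2: Midrank |d_i| (ties get averaged ranks).
ranks: |6|->5.5, |2|->2, |7|->7, |5|->4, |2|->2, |6|->5.5, |2|->2
Step 3: Attach original signs; sum ranks with positive sign and with negative sign.
W+ = 2 + 7 + 4 + 2 + 5.5 = 20.5
W- = 5.5 + 2 = 7.5
(Check: W+ + W- = 28 should equal n(n+1)/2 = 28.)
Step 4: Test statistic W = min(W+, W-) = 7.5.
Step 5: Ties in |d|, so use the tie-corrected normal approximation.
        E[W] = n(n+1)/4 = 7*8/4 = 14.
        Tie groups: |d|=2 (t=3), |d|=6 (t=2); sum(t^3 - t) = 30.
        Var[W] = n(n+1)(2n+1)/24 - sum(t^3-t)/48 = 840/24 - 30/48 = 34.375.
        z = (W - E[W]) / sqrt(Var[W]) = (7.5 - 14) / 5.8630 = -1.1086.
        Two-sided p = 2*Phi(z) = 0.267584.
Step 6: alpha = 0.1. fail to reject H0.

W+ = 20.5, W- = 7.5, W = min = 7.5, p = 0.267584, fail to reject H0.


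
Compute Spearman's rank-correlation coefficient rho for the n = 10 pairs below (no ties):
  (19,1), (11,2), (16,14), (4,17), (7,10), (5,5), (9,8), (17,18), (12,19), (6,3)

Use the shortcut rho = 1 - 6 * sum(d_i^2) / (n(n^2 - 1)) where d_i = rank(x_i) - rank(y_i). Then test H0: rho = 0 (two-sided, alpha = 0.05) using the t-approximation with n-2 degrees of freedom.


Step 1: Rank x and y separately (midranks; no ties here).
rank(x): 19->10, 11->6, 16->8, 4->1, 7->4, 5->2, 9->5, 17->9, 12->7, 6->3
rank(y): 1->1, 2->2, 14->7, 17->8, 10->6, 5->4, 8->5, 18->9, 19->10, 3->3
Step 2: d_i = R_x(i) - R_y(i); compute d_i^2.
  (10-1)^2=81, (6-2)^2=16, (8-7)^2=1, (1-8)^2=49, (4-6)^2=4, (2-4)^2=4, (5-5)^2=0, (9-9)^2=0, (7-10)^2=9, (3-3)^2=0
sum(d^2) = 164.
Step 3: rho = 1 - 6*164 / (10*(10^2 - 1)) = 1 - 984/990 = 0.006061.
Step 4: Under H0, t = rho * sqrt((n-2)/(1-rho^2)) = 0.0171 ~ t(8).
Step 5: Two-sided p-value from the t-distribution with 8 df = 0.986743.
Step 6: alpha = 0.05. fail to reject H0.

rho = 0.0061, p = 0.986743, fail to reject H0 at alpha = 0.05.


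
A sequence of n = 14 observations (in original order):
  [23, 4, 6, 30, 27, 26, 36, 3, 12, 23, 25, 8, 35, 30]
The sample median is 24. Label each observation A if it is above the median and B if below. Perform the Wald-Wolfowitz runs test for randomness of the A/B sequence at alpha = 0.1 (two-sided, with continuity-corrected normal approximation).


Step 1: Compute median = 24; label A = above, B = below.
Labels in order: BBBAAAABBBABAA  (n_A = 7, n_B = 7)
Step 2: Count runs R = 6.
Step 3: Under H0 (random ordering), E[R] = 2*n_A*n_B/(n_A+n_B) + 1 = 2*7*7/14 + 1 = 8.0000.
        Var[R] = 2*n_A*n_B*(2*n_A*n_B - n_A - n_B) / ((n_A+n_B)^2 * (n_A+n_B-1)) = 8232/2548 = 3.2308.
        SD[R] = 1.7974.
Step 4: Continuity-corrected z = (R + 0.5 - E[R]) / SD[R] = (6 + 0.5 - 8.0000) / 1.7974 = -0.8345.
Step 5: Two-sided p-value via normal approximation = 2*(1 - Phi(|z|)) = 0.403986.
Step 6: alpha = 0.1. fail to reject H0.

R = 6, z = -0.8345, p = 0.403986, fail to reject H0.


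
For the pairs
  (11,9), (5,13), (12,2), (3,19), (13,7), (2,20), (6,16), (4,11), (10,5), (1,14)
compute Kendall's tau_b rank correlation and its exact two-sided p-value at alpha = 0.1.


Step 1: Enumerate the 45 unordered pairs (i,j) with i<j and classify each by sign(x_j-x_i) * sign(y_j-y_i).
  (1,2):dx=-6,dy=+4->D; (1,3):dx=+1,dy=-7->D; (1,4):dx=-8,dy=+10->D; (1,5):dx=+2,dy=-2->D
  (1,6):dx=-9,dy=+11->D; (1,7):dx=-5,dy=+7->D; (1,8):dx=-7,dy=+2->D; (1,9):dx=-1,dy=-4->C
  (1,10):dx=-10,dy=+5->D; (2,3):dx=+7,dy=-11->D; (2,4):dx=-2,dy=+6->D; (2,5):dx=+8,dy=-6->D
  (2,6):dx=-3,dy=+7->D; (2,7):dx=+1,dy=+3->C; (2,8):dx=-1,dy=-2->C; (2,9):dx=+5,dy=-8->D
  (2,10):dx=-4,dy=+1->D; (3,4):dx=-9,dy=+17->D; (3,5):dx=+1,dy=+5->C; (3,6):dx=-10,dy=+18->D
  (3,7):dx=-6,dy=+14->D; (3,8):dx=-8,dy=+9->D; (3,9):dx=-2,dy=+3->D; (3,10):dx=-11,dy=+12->D
  (4,5):dx=+10,dy=-12->D; (4,6):dx=-1,dy=+1->D; (4,7):dx=+3,dy=-3->D; (4,8):dx=+1,dy=-8->D
  (4,9):dx=+7,dy=-14->D; (4,10):dx=-2,dy=-5->C; (5,6):dx=-11,dy=+13->D; (5,7):dx=-7,dy=+9->D
  (5,8):dx=-9,dy=+4->D; (5,9):dx=-3,dy=-2->C; (5,10):dx=-12,dy=+7->D; (6,7):dx=+4,dy=-4->D
  (6,8):dx=+2,dy=-9->D; (6,9):dx=+8,dy=-15->D; (6,10):dx=-1,dy=-6->C; (7,8):dx=-2,dy=-5->C
  (7,9):dx=+4,dy=-11->D; (7,10):dx=-5,dy=-2->C; (8,9):dx=+6,dy=-6->D; (8,10):dx=-3,dy=+3->D
  (9,10):dx=-9,dy=+9->D
Step 2: C = 9, D = 36, total pairs = 45.
Step 3: tau = (C - D)/(n(n-1)/2) = (9 - 36)/45 = -0.600000.
Step 4: Exact two-sided p-value (enumerate n! = 3628800 permutations of y under H0): p = 0.016666.
Step 5: alpha = 0.1. reject H0.

tau_b = -0.6000 (C=9, D=36), p = 0.016666, reject H0.


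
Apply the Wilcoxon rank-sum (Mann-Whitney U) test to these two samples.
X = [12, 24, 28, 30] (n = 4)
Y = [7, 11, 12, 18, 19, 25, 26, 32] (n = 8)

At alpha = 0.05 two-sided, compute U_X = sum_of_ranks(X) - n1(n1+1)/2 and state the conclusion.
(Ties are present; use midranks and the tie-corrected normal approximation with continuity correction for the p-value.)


Step 1: Combine and sort all 12 observations; assign midranks.
sorted (value, group): (7,Y), (11,Y), (12,X), (12,Y), (18,Y), (19,Y), (24,X), (25,Y), (26,Y), (28,X), (30,X), (32,Y)
ranks: 7->1, 11->2, 12->3.5, 12->3.5, 18->5, 19->6, 24->7, 25->8, 26->9, 28->10, 30->11, 32->12
Step 2: Rank sum for X: R1 = 3.5 + 7 + 10 + 11 = 31.5.
Step 3: U_X = R1 - n1(n1+1)/2 = 31.5 - 4*5/2 = 31.5 - 10 = 21.5.
       U_Y = n1*n2 - U_X = 32 - 21.5 = 10.5.
Step 4: Ties are present, so use the tie-corrected normal approximation (with continuity correction) for the p-value.
Step 5: p-value = 0.394938; compare to alpha = 0.05. fail to reject H0.

U_X = 21.5, p = 0.394938, fail to reject H0 at alpha = 0.05.


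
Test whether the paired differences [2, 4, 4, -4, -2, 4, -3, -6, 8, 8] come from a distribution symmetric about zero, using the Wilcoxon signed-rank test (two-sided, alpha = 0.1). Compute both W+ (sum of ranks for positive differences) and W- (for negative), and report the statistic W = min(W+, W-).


Step 1: Drop any zero differences (none here) and take |d_i|.
|d| = [2, 4, 4, 4, 2, 4, 3, 6, 8, 8]
Step 2: Midrank |d_i| (ties get averaged ranks).
ranks: |2|->1.5, |4|->5.5, |4|->5.5, |4|->5.5, |2|->1.5, |4|->5.5, |3|->3, |6|->8, |8|->9.5, |8|->9.5
Step 3: Attach original signs; sum ranks with positive sign and with negative sign.
W+ = 1.5 + 5.5 + 5.5 + 5.5 + 9.5 + 9.5 = 37
W- = 5.5 + 1.5 + 3 + 8 = 18
(Check: W+ + W- = 55 should equal n(n+1)/2 = 55.)
Step 4: Test statistic W = min(W+, W-) = 18.
Step 5: Ties in |d|, so use the tie-corrected normal approximation.
        E[W] = n(n+1)/4 = 10*11/4 = 27.5.
        Tie groups: |d|=2 (t=2), |d|=4 (t=4), |d|=8 (t=2); sum(t^3 - t) = 72.
        Var[W] = n(n+1)(2n+1)/24 - sum(t^3-t)/48 = 2310/24 - 72/48 = 94.75.
        z = (W - E[W]) / sqrt(Var[W]) = (18 - 27.5) / 9.7340 = -0.9760.
        Two-sided p = 2*Phi(z) = 0.329082.
Step 6: alpha = 0.1. fail to reject H0.

W+ = 37, W- = 18, W = min = 18, p = 0.329082, fail to reject H0.


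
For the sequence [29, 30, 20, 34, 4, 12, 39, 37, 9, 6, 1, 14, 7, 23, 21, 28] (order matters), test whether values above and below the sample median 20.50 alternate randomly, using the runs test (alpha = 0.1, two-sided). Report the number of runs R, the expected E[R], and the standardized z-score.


Step 1: Compute median = 20.50; label A = above, B = below.
Labels in order: AABABBAABBBBBAAA  (n_A = 8, n_B = 8)
Step 2: Count runs R = 7.
Step 3: Under H0 (random ordering), E[R] = 2*n_A*n_B/(n_A+n_B) + 1 = 2*8*8/16 + 1 = 9.0000.
        Var[R] = 2*n_A*n_B*(2*n_A*n_B - n_A - n_B) / ((n_A+n_B)^2 * (n_A+n_B-1)) = 14336/3840 = 3.7333.
        SD[R] = 1.9322.
Step 4: Continuity-corrected z = (R + 0.5 - E[R]) / SD[R] = (7 + 0.5 - 9.0000) / 1.9322 = -0.7763.
Step 5: Two-sided p-value via normal approximation = 2*(1 - Phi(|z|)) = 0.437558.
Step 6: alpha = 0.1. fail to reject H0.

R = 7, z = -0.7763, p = 0.437558, fail to reject H0.


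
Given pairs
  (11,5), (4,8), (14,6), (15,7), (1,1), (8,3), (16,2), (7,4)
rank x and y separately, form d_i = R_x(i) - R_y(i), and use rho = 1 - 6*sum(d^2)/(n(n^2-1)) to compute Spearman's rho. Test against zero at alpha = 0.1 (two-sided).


Step 1: Rank x and y separately (midranks; no ties here).
rank(x): 11->5, 4->2, 14->6, 15->7, 1->1, 8->4, 16->8, 7->3
rank(y): 5->5, 8->8, 6->6, 7->7, 1->1, 3->3, 2->2, 4->4
Step 2: d_i = R_x(i) - R_y(i); compute d_i^2.
  (5-5)^2=0, (2-8)^2=36, (6-6)^2=0, (7-7)^2=0, (1-1)^2=0, (4-3)^2=1, (8-2)^2=36, (3-4)^2=1
sum(d^2) = 74.
Step 3: rho = 1 - 6*74 / (8*(8^2 - 1)) = 1 - 444/504 = 0.119048.
Step 4: Under H0, t = rho * sqrt((n-2)/(1-rho^2)) = 0.2937 ~ t(6).
Step 5: Two-sided p-value from the t-distribution with 6 df = 0.778886.
Step 6: alpha = 0.1. fail to reject H0.

rho = 0.1190, p = 0.778886, fail to reject H0 at alpha = 0.1.


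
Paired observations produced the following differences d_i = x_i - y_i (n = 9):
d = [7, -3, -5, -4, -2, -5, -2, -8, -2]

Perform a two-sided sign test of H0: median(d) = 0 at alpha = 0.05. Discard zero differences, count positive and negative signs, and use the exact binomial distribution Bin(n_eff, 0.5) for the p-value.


Step 1: Discard zero differences. Original n = 9; n_eff = number of nonzero differences = 9.
Nonzero differences (with sign): +7, -3, -5, -4, -2, -5, -2, -8, -2
Step 2: Count signs: positive = 1, negative = 8.
Step 3: Under H0: P(positive) = 0.5, so the number of positives S ~ Bin(9, 0.5).
Step 4: Two-sided exact p-value = sum of Bin(9,0.5) probabilities at or below the observed probability = 0.039062.
Step 5: alpha = 0.05. reject H0.

n_eff = 9, pos = 1, neg = 8, p = 0.039062, reject H0.


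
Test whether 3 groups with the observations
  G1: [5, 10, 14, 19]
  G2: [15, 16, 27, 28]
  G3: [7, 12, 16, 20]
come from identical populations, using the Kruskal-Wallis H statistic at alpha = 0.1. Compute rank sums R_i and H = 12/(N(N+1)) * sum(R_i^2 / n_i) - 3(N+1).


Step 1: Combine all N = 12 observations and assign midranks.
sorted (value, group, rank): (5,G1,1), (7,G3,2), (10,G1,3), (12,G3,4), (14,G1,5), (15,G2,6), (16,G2,7.5), (16,G3,7.5), (19,G1,9), (20,G3,10), (27,G2,11), (28,G2,12)
Step 2: Sum ranks within each group.
R_1 = 18 (n_1 = 4)
R_2 = 36.5 (n_2 = 4)
R_3 = 23.5 (n_3 = 4)
Step 3: H = 12/(N(N+1)) * sum(R_i^2/n_i) - 3(N+1)
     = 12/(12*13) * (18^2/4 + 36.5^2/4 + 23.5^2/4) - 3*13
     = 0.076923 * 552.125 - 39
     = 3.471154.
Step 4: Ties present; correction factor C = 1 - 6/(12^3 - 12) = 0.996503. Corrected H = 3.471154 / 0.996503 = 3.483333.
Step 5: Under H0, H ~ chi^2(2); p-value = 0.175228.
Step 6: alpha = 0.1. fail to reject H0.

H = 3.4833, df = 2, p = 0.175228, fail to reject H0.


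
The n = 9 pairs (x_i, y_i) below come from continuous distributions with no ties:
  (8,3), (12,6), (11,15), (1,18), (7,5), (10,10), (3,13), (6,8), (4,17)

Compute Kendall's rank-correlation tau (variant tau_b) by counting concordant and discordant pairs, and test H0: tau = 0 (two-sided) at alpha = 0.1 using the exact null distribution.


Step 1: Enumerate the 36 unordered pairs (i,j) with i<j and classify each by sign(x_j-x_i) * sign(y_j-y_i).
  (1,2):dx=+4,dy=+3->C; (1,3):dx=+3,dy=+12->C; (1,4):dx=-7,dy=+15->D; (1,5):dx=-1,dy=+2->D
  (1,6):dx=+2,dy=+7->C; (1,7):dx=-5,dy=+10->D; (1,8):dx=-2,dy=+5->D; (1,9):dx=-4,dy=+14->D
  (2,3):dx=-1,dy=+9->D; (2,4):dx=-11,dy=+12->D; (2,5):dx=-5,dy=-1->C; (2,6):dx=-2,dy=+4->D
  (2,7):dx=-9,dy=+7->D; (2,8):dx=-6,dy=+2->D; (2,9):dx=-8,dy=+11->D; (3,4):dx=-10,dy=+3->D
  (3,5):dx=-4,dy=-10->C; (3,6):dx=-1,dy=-5->C; (3,7):dx=-8,dy=-2->C; (3,8):dx=-5,dy=-7->C
  (3,9):dx=-7,dy=+2->D; (4,5):dx=+6,dy=-13->D; (4,6):dx=+9,dy=-8->D; (4,7):dx=+2,dy=-5->D
  (4,8):dx=+5,dy=-10->D; (4,9):dx=+3,dy=-1->D; (5,6):dx=+3,dy=+5->C; (5,7):dx=-4,dy=+8->D
  (5,8):dx=-1,dy=+3->D; (5,9):dx=-3,dy=+12->D; (6,7):dx=-7,dy=+3->D; (6,8):dx=-4,dy=-2->C
  (6,9):dx=-6,dy=+7->D; (7,8):dx=+3,dy=-5->D; (7,9):dx=+1,dy=+4->C; (8,9):dx=-2,dy=+9->D
Step 2: C = 11, D = 25, total pairs = 36.
Step 3: tau = (C - D)/(n(n-1)/2) = (11 - 25)/36 = -0.388889.
Step 4: Exact two-sided p-value (enumerate n! = 362880 permutations of y under H0): p = 0.180181.
Step 5: alpha = 0.1. fail to reject H0.

tau_b = -0.3889 (C=11, D=25), p = 0.180181, fail to reject H0.


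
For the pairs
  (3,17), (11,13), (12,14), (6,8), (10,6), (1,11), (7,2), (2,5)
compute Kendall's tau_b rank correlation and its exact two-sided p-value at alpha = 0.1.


Step 1: Enumerate the 28 unordered pairs (i,j) with i<j and classify each by sign(x_j-x_i) * sign(y_j-y_i).
  (1,2):dx=+8,dy=-4->D; (1,3):dx=+9,dy=-3->D; (1,4):dx=+3,dy=-9->D; (1,5):dx=+7,dy=-11->D
  (1,6):dx=-2,dy=-6->C; (1,7):dx=+4,dy=-15->D; (1,8):dx=-1,dy=-12->C; (2,3):dx=+1,dy=+1->C
  (2,4):dx=-5,dy=-5->C; (2,5):dx=-1,dy=-7->C; (2,6):dx=-10,dy=-2->C; (2,7):dx=-4,dy=-11->C
  (2,8):dx=-9,dy=-8->C; (3,4):dx=-6,dy=-6->C; (3,5):dx=-2,dy=-8->C; (3,6):dx=-11,dy=-3->C
  (3,7):dx=-5,dy=-12->C; (3,8):dx=-10,dy=-9->C; (4,5):dx=+4,dy=-2->D; (4,6):dx=-5,dy=+3->D
  (4,7):dx=+1,dy=-6->D; (4,8):dx=-4,dy=-3->C; (5,6):dx=-9,dy=+5->D; (5,7):dx=-3,dy=-4->C
  (5,8):dx=-8,dy=-1->C; (6,7):dx=+6,dy=-9->D; (6,8):dx=+1,dy=-6->D; (7,8):dx=-5,dy=+3->D
Step 2: C = 16, D = 12, total pairs = 28.
Step 3: tau = (C - D)/(n(n-1)/2) = (16 - 12)/28 = 0.142857.
Step 4: Exact two-sided p-value (enumerate n! = 40320 permutations of y under H0): p = 0.719544.
Step 5: alpha = 0.1. fail to reject H0.

tau_b = 0.1429 (C=16, D=12), p = 0.719544, fail to reject H0.


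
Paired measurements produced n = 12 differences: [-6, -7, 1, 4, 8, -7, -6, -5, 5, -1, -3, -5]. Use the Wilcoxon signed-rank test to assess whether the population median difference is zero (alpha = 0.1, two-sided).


Step 1: Drop any zero differences (none here) and take |d_i|.
|d| = [6, 7, 1, 4, 8, 7, 6, 5, 5, 1, 3, 5]
Step 2: Midrank |d_i| (ties get averaged ranks).
ranks: |6|->8.5, |7|->10.5, |1|->1.5, |4|->4, |8|->12, |7|->10.5, |6|->8.5, |5|->6, |5|->6, |1|->1.5, |3|->3, |5|->6
Step 3: Attach original signs; sum ranks with positive sign and with negative sign.
W+ = 1.5 + 4 + 12 + 6 = 23.5
W- = 8.5 + 10.5 + 10.5 + 8.5 + 6 + 1.5 + 3 + 6 = 54.5
(Check: W+ + W- = 78 should equal n(n+1)/2 = 78.)
Step 4: Test statistic W = min(W+, W-) = 23.5.
Step 5: Ties in |d|, so use the tie-corrected normal approximation.
        E[W] = n(n+1)/4 = 12*13/4 = 39.
        Tie groups: |d|=1 (t=2), |d|=5 (t=3), |d|=6 (t=2), |d|=7 (t=2); sum(t^3 - t) = 42.
        Var[W] = n(n+1)(2n+1)/24 - sum(t^3-t)/48 = 3900/24 - 42/48 = 161.625.
        z = (W - E[W]) / sqrt(Var[W]) = (23.5 - 39) / 12.7132 = -1.2192.
        Two-sided p = 2*Phi(z) = 0.222766.
Step 6: alpha = 0.1. fail to reject H0.

W+ = 23.5, W- = 54.5, W = min = 23.5, p = 0.222766, fail to reject H0.


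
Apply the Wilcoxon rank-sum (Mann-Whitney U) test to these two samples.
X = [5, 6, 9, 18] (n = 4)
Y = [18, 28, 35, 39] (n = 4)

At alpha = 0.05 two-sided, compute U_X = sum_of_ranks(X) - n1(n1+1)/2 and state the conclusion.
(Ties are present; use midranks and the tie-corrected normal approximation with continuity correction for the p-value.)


Step 1: Combine and sort all 8 observations; assign midranks.
sorted (value, group): (5,X), (6,X), (9,X), (18,X), (18,Y), (28,Y), (35,Y), (39,Y)
ranks: 5->1, 6->2, 9->3, 18->4.5, 18->4.5, 28->6, 35->7, 39->8
Step 2: Rank sum for X: R1 = 1 + 2 + 3 + 4.5 = 10.5.
Step 3: U_X = R1 - n1(n1+1)/2 = 10.5 - 4*5/2 = 10.5 - 10 = 0.5.
       U_Y = n1*n2 - U_X = 16 - 0.5 = 15.5.
Step 4: Ties are present, so use the tie-corrected normal approximation (with continuity correction) for the p-value.
Step 5: p-value = 0.042066; compare to alpha = 0.05. reject H0.

U_X = 0.5, p = 0.042066, reject H0 at alpha = 0.05.


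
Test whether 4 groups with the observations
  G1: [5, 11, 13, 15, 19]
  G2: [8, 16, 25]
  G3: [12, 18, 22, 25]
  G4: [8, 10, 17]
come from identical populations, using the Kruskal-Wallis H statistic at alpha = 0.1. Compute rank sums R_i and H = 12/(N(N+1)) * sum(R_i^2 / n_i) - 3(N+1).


Step 1: Combine all N = 15 observations and assign midranks.
sorted (value, group, rank): (5,G1,1), (8,G2,2.5), (8,G4,2.5), (10,G4,4), (11,G1,5), (12,G3,6), (13,G1,7), (15,G1,8), (16,G2,9), (17,G4,10), (18,G3,11), (19,G1,12), (22,G3,13), (25,G2,14.5), (25,G3,14.5)
Step 2: Sum ranks within each group.
R_1 = 33 (n_1 = 5)
R_2 = 26 (n_2 = 3)
R_3 = 44.5 (n_3 = 4)
R_4 = 16.5 (n_4 = 3)
Step 3: H = 12/(N(N+1)) * sum(R_i^2/n_i) - 3(N+1)
     = 12/(15*16) * (33^2/5 + 26^2/3 + 44.5^2/4 + 16.5^2/3) - 3*16
     = 0.050000 * 1028.95 - 48
     = 3.447292.
Step 4: Ties present; correction factor C = 1 - 12/(15^3 - 15) = 0.996429. Corrected H = 3.447292 / 0.996429 = 3.459648.
Step 5: Under H0, H ~ chi^2(3); p-value = 0.326034.
Step 6: alpha = 0.1. fail to reject H0.

H = 3.4596, df = 3, p = 0.326034, fail to reject H0.


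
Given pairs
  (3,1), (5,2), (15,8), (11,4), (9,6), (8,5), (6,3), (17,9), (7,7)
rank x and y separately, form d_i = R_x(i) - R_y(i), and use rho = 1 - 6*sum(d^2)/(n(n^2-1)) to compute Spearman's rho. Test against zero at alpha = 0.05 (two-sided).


Step 1: Rank x and y separately (midranks; no ties here).
rank(x): 3->1, 5->2, 15->8, 11->7, 9->6, 8->5, 6->3, 17->9, 7->4
rank(y): 1->1, 2->2, 8->8, 4->4, 6->6, 5->5, 3->3, 9->9, 7->7
Step 2: d_i = R_x(i) - R_y(i); compute d_i^2.
  (1-1)^2=0, (2-2)^2=0, (8-8)^2=0, (7-4)^2=9, (6-6)^2=0, (5-5)^2=0, (3-3)^2=0, (9-9)^2=0, (4-7)^2=9
sum(d^2) = 18.
Step 3: rho = 1 - 6*18 / (9*(9^2 - 1)) = 1 - 108/720 = 0.850000.
Step 4: Under H0, t = rho * sqrt((n-2)/(1-rho^2)) = 4.2691 ~ t(7).
Step 5: Two-sided p-value from the t-distribution with 7 df = 0.003705.
Step 6: alpha = 0.05. reject H0.

rho = 0.8500, p = 0.003705, reject H0 at alpha = 0.05.


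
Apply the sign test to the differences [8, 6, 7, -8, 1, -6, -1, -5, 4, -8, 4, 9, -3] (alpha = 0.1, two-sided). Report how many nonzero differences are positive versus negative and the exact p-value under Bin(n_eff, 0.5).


Step 1: Discard zero differences. Original n = 13; n_eff = number of nonzero differences = 13.
Nonzero differences (with sign): +8, +6, +7, -8, +1, -6, -1, -5, +4, -8, +4, +9, -3
Step 2: Count signs: positive = 7, negative = 6.
Step 3: Under H0: P(positive) = 0.5, so the number of positives S ~ Bin(13, 0.5).
Step 4: Two-sided exact p-value = sum of Bin(13,0.5) probabilities at or below the observed probability = 1.000000.
Step 5: alpha = 0.1. fail to reject H0.

n_eff = 13, pos = 7, neg = 6, p = 1.000000, fail to reject H0.


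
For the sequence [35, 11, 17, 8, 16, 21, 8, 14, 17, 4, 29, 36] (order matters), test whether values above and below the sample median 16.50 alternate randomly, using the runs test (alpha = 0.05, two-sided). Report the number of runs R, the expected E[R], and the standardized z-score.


Step 1: Compute median = 16.50; label A = above, B = below.
Labels in order: ABABBABBABAA  (n_A = 6, n_B = 6)
Step 2: Count runs R = 9.
Step 3: Under H0 (random ordering), E[R] = 2*n_A*n_B/(n_A+n_B) + 1 = 2*6*6/12 + 1 = 7.0000.
        Var[R] = 2*n_A*n_B*(2*n_A*n_B - n_A - n_B) / ((n_A+n_B)^2 * (n_A+n_B-1)) = 4320/1584 = 2.7273.
        SD[R] = 1.6514.
Step 4: Continuity-corrected z = (R - 0.5 - E[R]) / SD[R] = (9 - 0.5 - 7.0000) / 1.6514 = 0.9083.
Step 5: Two-sided p-value via normal approximation = 2*(1 - Phi(|z|)) = 0.363722.
Step 6: alpha = 0.05. fail to reject H0.

R = 9, z = 0.9083, p = 0.363722, fail to reject H0.


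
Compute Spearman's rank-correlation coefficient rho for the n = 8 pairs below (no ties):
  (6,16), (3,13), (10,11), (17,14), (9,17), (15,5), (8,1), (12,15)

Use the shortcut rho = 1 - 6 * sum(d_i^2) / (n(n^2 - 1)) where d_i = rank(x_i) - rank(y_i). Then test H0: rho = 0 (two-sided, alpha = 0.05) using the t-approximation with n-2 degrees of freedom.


Step 1: Rank x and y separately (midranks; no ties here).
rank(x): 6->2, 3->1, 10->5, 17->8, 9->4, 15->7, 8->3, 12->6
rank(y): 16->7, 13->4, 11->3, 14->5, 17->8, 5->2, 1->1, 15->6
Step 2: d_i = R_x(i) - R_y(i); compute d_i^2.
  (2-7)^2=25, (1-4)^2=9, (5-3)^2=4, (8-5)^2=9, (4-8)^2=16, (7-2)^2=25, (3-1)^2=4, (6-6)^2=0
sum(d^2) = 92.
Step 3: rho = 1 - 6*92 / (8*(8^2 - 1)) = 1 - 552/504 = -0.095238.
Step 4: Under H0, t = rho * sqrt((n-2)/(1-rho^2)) = -0.2343 ~ t(6).
Step 5: Two-sided p-value from the t-distribution with 6 df = 0.822505.
Step 6: alpha = 0.05. fail to reject H0.

rho = -0.0952, p = 0.822505, fail to reject H0 at alpha = 0.05.


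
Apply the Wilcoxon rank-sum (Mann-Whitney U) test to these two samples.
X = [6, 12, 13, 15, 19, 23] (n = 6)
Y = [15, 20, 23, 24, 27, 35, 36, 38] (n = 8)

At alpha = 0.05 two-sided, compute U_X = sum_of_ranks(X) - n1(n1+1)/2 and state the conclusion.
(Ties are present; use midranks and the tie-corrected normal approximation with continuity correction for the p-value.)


Step 1: Combine and sort all 14 observations; assign midranks.
sorted (value, group): (6,X), (12,X), (13,X), (15,X), (15,Y), (19,X), (20,Y), (23,X), (23,Y), (24,Y), (27,Y), (35,Y), (36,Y), (38,Y)
ranks: 6->1, 12->2, 13->3, 15->4.5, 15->4.5, 19->6, 20->7, 23->8.5, 23->8.5, 24->10, 27->11, 35->12, 36->13, 38->14
Step 2: Rank sum for X: R1 = 1 + 2 + 3 + 4.5 + 6 + 8.5 = 25.
Step 3: U_X = R1 - n1(n1+1)/2 = 25 - 6*7/2 = 25 - 21 = 4.
       U_Y = n1*n2 - U_X = 48 - 4 = 44.
Step 4: Ties are present, so use the tie-corrected normal approximation (with continuity correction) for the p-value.
Step 5: p-value = 0.011636; compare to alpha = 0.05. reject H0.

U_X = 4, p = 0.011636, reject H0 at alpha = 0.05.


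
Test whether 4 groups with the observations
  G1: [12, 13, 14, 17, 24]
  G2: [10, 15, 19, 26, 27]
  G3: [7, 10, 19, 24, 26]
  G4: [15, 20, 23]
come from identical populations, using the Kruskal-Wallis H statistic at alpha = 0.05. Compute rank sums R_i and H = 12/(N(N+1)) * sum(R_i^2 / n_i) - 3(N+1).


Step 1: Combine all N = 18 observations and assign midranks.
sorted (value, group, rank): (7,G3,1), (10,G2,2.5), (10,G3,2.5), (12,G1,4), (13,G1,5), (14,G1,6), (15,G2,7.5), (15,G4,7.5), (17,G1,9), (19,G2,10.5), (19,G3,10.5), (20,G4,12), (23,G4,13), (24,G1,14.5), (24,G3,14.5), (26,G2,16.5), (26,G3,16.5), (27,G2,18)
Step 2: Sum ranks within each group.
R_1 = 38.5 (n_1 = 5)
R_2 = 55 (n_2 = 5)
R_3 = 45 (n_3 = 5)
R_4 = 32.5 (n_4 = 3)
Step 3: H = 12/(N(N+1)) * sum(R_i^2/n_i) - 3(N+1)
     = 12/(18*19) * (38.5^2/5 + 55^2/5 + 45^2/5 + 32.5^2/3) - 3*19
     = 0.035088 * 1658.53 - 57
     = 1.194152.
Step 4: Ties present; correction factor C = 1 - 30/(18^3 - 18) = 0.994840. Corrected H = 1.194152 / 0.994840 = 1.200346.
Step 5: Under H0, H ~ chi^2(3); p-value = 0.752921.
Step 6: alpha = 0.05. fail to reject H0.

H = 1.2003, df = 3, p = 0.752921, fail to reject H0.


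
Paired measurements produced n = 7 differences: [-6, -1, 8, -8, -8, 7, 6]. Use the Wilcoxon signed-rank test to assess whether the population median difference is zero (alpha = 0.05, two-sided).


Step 1: Drop any zero differences (none here) and take |d_i|.
|d| = [6, 1, 8, 8, 8, 7, 6]
Step 2: Midrank |d_i| (ties get averaged ranks).
ranks: |6|->2.5, |1|->1, |8|->6, |8|->6, |8|->6, |7|->4, |6|->2.5
Step 3: Attach original signs; sum ranks with positive sign and with negative sign.
W+ = 6 + 4 + 2.5 = 12.5
W- = 2.5 + 1 + 6 + 6 = 15.5
(Check: W+ + W- = 28 should equal n(n+1)/2 = 28.)
Step 4: Test statistic W = min(W+, W-) = 12.5.
Step 5: Ties in |d|, so use the tie-corrected normal approximation.
        E[W] = n(n+1)/4 = 7*8/4 = 14.
        Tie groups: |d|=6 (t=2), |d|=8 (t=3); sum(t^3 - t) = 30.
        Var[W] = n(n+1)(2n+1)/24 - sum(t^3-t)/48 = 840/24 - 30/48 = 34.375.
        z = (W - E[W]) / sqrt(Var[W]) = (12.5 - 14) / 5.8630 = -0.2558.
        Two-sided p = 2*Phi(z) = 0.798074.
Step 6: alpha = 0.05. fail to reject H0.

W+ = 12.5, W- = 15.5, W = min = 12.5, p = 0.798074, fail to reject H0.


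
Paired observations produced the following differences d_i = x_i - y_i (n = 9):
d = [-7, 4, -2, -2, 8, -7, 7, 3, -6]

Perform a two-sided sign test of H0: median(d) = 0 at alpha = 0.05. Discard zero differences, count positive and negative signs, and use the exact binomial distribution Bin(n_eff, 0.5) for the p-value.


Step 1: Discard zero differences. Original n = 9; n_eff = number of nonzero differences = 9.
Nonzero differences (with sign): -7, +4, -2, -2, +8, -7, +7, +3, -6
Step 2: Count signs: positive = 4, negative = 5.
Step 3: Under H0: P(positive) = 0.5, so the number of positives S ~ Bin(9, 0.5).
Step 4: Two-sided exact p-value = sum of Bin(9,0.5) probabilities at or below the observed probability = 1.000000.
Step 5: alpha = 0.05. fail to reject H0.

n_eff = 9, pos = 4, neg = 5, p = 1.000000, fail to reject H0.


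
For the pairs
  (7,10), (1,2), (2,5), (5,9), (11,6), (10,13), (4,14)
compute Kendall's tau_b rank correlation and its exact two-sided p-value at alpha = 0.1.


Step 1: Enumerate the 21 unordered pairs (i,j) with i<j and classify each by sign(x_j-x_i) * sign(y_j-y_i).
  (1,2):dx=-6,dy=-8->C; (1,3):dx=-5,dy=-5->C; (1,4):dx=-2,dy=-1->C; (1,5):dx=+4,dy=-4->D
  (1,6):dx=+3,dy=+3->C; (1,7):dx=-3,dy=+4->D; (2,3):dx=+1,dy=+3->C; (2,4):dx=+4,dy=+7->C
  (2,5):dx=+10,dy=+4->C; (2,6):dx=+9,dy=+11->C; (2,7):dx=+3,dy=+12->C; (3,4):dx=+3,dy=+4->C
  (3,5):dx=+9,dy=+1->C; (3,6):dx=+8,dy=+8->C; (3,7):dx=+2,dy=+9->C; (4,5):dx=+6,dy=-3->D
  (4,6):dx=+5,dy=+4->C; (4,7):dx=-1,dy=+5->D; (5,6):dx=-1,dy=+7->D; (5,7):dx=-7,dy=+8->D
  (6,7):dx=-6,dy=+1->D
Step 2: C = 14, D = 7, total pairs = 21.
Step 3: tau = (C - D)/(n(n-1)/2) = (14 - 7)/21 = 0.333333.
Step 4: Exact two-sided p-value (enumerate n! = 5040 permutations of y under H0): p = 0.381349.
Step 5: alpha = 0.1. fail to reject H0.

tau_b = 0.3333 (C=14, D=7), p = 0.381349, fail to reject H0.


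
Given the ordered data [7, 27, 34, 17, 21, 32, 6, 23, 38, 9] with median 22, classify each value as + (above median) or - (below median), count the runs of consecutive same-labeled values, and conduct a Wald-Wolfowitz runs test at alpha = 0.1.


Step 1: Compute median = 22; label A = above, B = below.
Labels in order: BAABBABAAB  (n_A = 5, n_B = 5)
Step 2: Count runs R = 7.
Step 3: Under H0 (random ordering), E[R] = 2*n_A*n_B/(n_A+n_B) + 1 = 2*5*5/10 + 1 = 6.0000.
        Var[R] = 2*n_A*n_B*(2*n_A*n_B - n_A - n_B) / ((n_A+n_B)^2 * (n_A+n_B-1)) = 2000/900 = 2.2222.
        SD[R] = 1.4907.
Step 4: Continuity-corrected z = (R - 0.5 - E[R]) / SD[R] = (7 - 0.5 - 6.0000) / 1.4907 = 0.3354.
Step 5: Two-sided p-value via normal approximation = 2*(1 - Phi(|z|)) = 0.737316.
Step 6: alpha = 0.1. fail to reject H0.

R = 7, z = 0.3354, p = 0.737316, fail to reject H0.


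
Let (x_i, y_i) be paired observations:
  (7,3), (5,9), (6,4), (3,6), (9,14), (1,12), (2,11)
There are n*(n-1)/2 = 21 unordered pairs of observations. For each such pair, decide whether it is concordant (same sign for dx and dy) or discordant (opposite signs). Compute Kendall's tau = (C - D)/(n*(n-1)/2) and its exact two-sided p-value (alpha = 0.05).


Step 1: Enumerate the 21 unordered pairs (i,j) with i<j and classify each by sign(x_j-x_i) * sign(y_j-y_i).
  (1,2):dx=-2,dy=+6->D; (1,3):dx=-1,dy=+1->D; (1,4):dx=-4,dy=+3->D; (1,5):dx=+2,dy=+11->C
  (1,6):dx=-6,dy=+9->D; (1,7):dx=-5,dy=+8->D; (2,3):dx=+1,dy=-5->D; (2,4):dx=-2,dy=-3->C
  (2,5):dx=+4,dy=+5->C; (2,6):dx=-4,dy=+3->D; (2,7):dx=-3,dy=+2->D; (3,4):dx=-3,dy=+2->D
  (3,5):dx=+3,dy=+10->C; (3,6):dx=-5,dy=+8->D; (3,7):dx=-4,dy=+7->D; (4,5):dx=+6,dy=+8->C
  (4,6):dx=-2,dy=+6->D; (4,7):dx=-1,dy=+5->D; (5,6):dx=-8,dy=-2->C; (5,7):dx=-7,dy=-3->C
  (6,7):dx=+1,dy=-1->D
Step 2: C = 7, D = 14, total pairs = 21.
Step 3: tau = (C - D)/(n(n-1)/2) = (7 - 14)/21 = -0.333333.
Step 4: Exact two-sided p-value (enumerate n! = 5040 permutations of y under H0): p = 0.381349.
Step 5: alpha = 0.05. fail to reject H0.

tau_b = -0.3333 (C=7, D=14), p = 0.381349, fail to reject H0.


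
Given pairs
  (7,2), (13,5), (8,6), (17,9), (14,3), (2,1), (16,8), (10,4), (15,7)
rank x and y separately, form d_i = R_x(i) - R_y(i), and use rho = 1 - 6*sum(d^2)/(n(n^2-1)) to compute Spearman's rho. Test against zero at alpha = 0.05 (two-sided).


Step 1: Rank x and y separately (midranks; no ties here).
rank(x): 7->2, 13->5, 8->3, 17->9, 14->6, 2->1, 16->8, 10->4, 15->7
rank(y): 2->2, 5->5, 6->6, 9->9, 3->3, 1->1, 8->8, 4->4, 7->7
Step 2: d_i = R_x(i) - R_y(i); compute d_i^2.
  (2-2)^2=0, (5-5)^2=0, (3-6)^2=9, (9-9)^2=0, (6-3)^2=9, (1-1)^2=0, (8-8)^2=0, (4-4)^2=0, (7-7)^2=0
sum(d^2) = 18.
Step 3: rho = 1 - 6*18 / (9*(9^2 - 1)) = 1 - 108/720 = 0.850000.
Step 4: Under H0, t = rho * sqrt((n-2)/(1-rho^2)) = 4.2691 ~ t(7).
Step 5: Two-sided p-value from the t-distribution with 7 df = 0.003705.
Step 6: alpha = 0.05. reject H0.

rho = 0.8500, p = 0.003705, reject H0 at alpha = 0.05.


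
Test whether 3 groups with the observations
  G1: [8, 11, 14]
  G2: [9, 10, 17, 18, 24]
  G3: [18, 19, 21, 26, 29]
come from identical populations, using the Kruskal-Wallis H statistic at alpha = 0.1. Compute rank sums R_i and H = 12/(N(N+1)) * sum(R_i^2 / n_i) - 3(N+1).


Step 1: Combine all N = 13 observations and assign midranks.
sorted (value, group, rank): (8,G1,1), (9,G2,2), (10,G2,3), (11,G1,4), (14,G1,5), (17,G2,6), (18,G2,7.5), (18,G3,7.5), (19,G3,9), (21,G3,10), (24,G2,11), (26,G3,12), (29,G3,13)
Step 2: Sum ranks within each group.
R_1 = 10 (n_1 = 3)
R_2 = 29.5 (n_2 = 5)
R_3 = 51.5 (n_3 = 5)
Step 3: H = 12/(N(N+1)) * sum(R_i^2/n_i) - 3(N+1)
     = 12/(13*14) * (10^2/3 + 29.5^2/5 + 51.5^2/5) - 3*14
     = 0.065934 * 737.833 - 42
     = 6.648352.
Step 4: Ties present; correction factor C = 1 - 6/(13^3 - 13) = 0.997253. Corrected H = 6.648352 / 0.997253 = 6.666667.
Step 5: Under H0, H ~ chi^2(2); p-value = 0.035674.
Step 6: alpha = 0.1. reject H0.

H = 6.6667, df = 2, p = 0.035674, reject H0.


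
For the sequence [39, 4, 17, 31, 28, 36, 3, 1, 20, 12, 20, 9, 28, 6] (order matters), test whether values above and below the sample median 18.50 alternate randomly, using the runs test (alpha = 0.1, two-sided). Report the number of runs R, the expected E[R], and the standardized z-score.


Step 1: Compute median = 18.50; label A = above, B = below.
Labels in order: ABBAAABBABABAB  (n_A = 7, n_B = 7)
Step 2: Count runs R = 10.
Step 3: Under H0 (random ordering), E[R] = 2*n_A*n_B/(n_A+n_B) + 1 = 2*7*7/14 + 1 = 8.0000.
        Var[R] = 2*n_A*n_B*(2*n_A*n_B - n_A - n_B) / ((n_A+n_B)^2 * (n_A+n_B-1)) = 8232/2548 = 3.2308.
        SD[R] = 1.7974.
Step 4: Continuity-corrected z = (R - 0.5 - E[R]) / SD[R] = (10 - 0.5 - 8.0000) / 1.7974 = 0.8345.
Step 5: Two-sided p-value via normal approximation = 2*(1 - Phi(|z|)) = 0.403986.
Step 6: alpha = 0.1. fail to reject H0.

R = 10, z = 0.8345, p = 0.403986, fail to reject H0.


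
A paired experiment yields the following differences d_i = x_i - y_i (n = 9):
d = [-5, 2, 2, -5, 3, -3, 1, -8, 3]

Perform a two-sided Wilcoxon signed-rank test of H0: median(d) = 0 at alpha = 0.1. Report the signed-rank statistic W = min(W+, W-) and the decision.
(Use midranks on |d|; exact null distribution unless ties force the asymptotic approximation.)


Step 1: Drop any zero differences (none here) and take |d_i|.
|d| = [5, 2, 2, 5, 3, 3, 1, 8, 3]
Step 2: Midrank |d_i| (ties get averaged ranks).
ranks: |5|->7.5, |2|->2.5, |2|->2.5, |5|->7.5, |3|->5, |3|->5, |1|->1, |8|->9, |3|->5
Step 3: Attach original signs; sum ranks with positive sign and with negative sign.
W+ = 2.5 + 2.5 + 5 + 1 + 5 = 16
W- = 7.5 + 7.5 + 5 + 9 = 29
(Check: W+ + W- = 45 should equal n(n+1)/2 = 45.)
Step 4: Test statistic W = min(W+, W-) = 16.
Step 5: Ties in |d|, so use the tie-corrected normal approximation.
        E[W] = n(n+1)/4 = 9*10/4 = 22.5.
        Tie groups: |d|=2 (t=2), |d|=3 (t=3), |d|=5 (t=2); sum(t^3 - t) = 36.
        Var[W] = n(n+1)(2n+1)/24 - sum(t^3-t)/48 = 1710/24 - 36/48 = 70.5.
        z = (W - E[W]) / sqrt(Var[W]) = (16 - 22.5) / 8.3964 = -0.7741.
        Two-sided p = 2*Phi(z) = 0.438849.
Step 6: alpha = 0.1. fail to reject H0.

W+ = 16, W- = 29, W = min = 16, p = 0.438849, fail to reject H0.


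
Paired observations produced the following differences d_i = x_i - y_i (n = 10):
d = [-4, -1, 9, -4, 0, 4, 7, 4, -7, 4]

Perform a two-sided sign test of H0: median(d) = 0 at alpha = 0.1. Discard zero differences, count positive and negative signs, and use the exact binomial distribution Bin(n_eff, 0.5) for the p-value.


Step 1: Discard zero differences. Original n = 10; n_eff = number of nonzero differences = 9.
Nonzero differences (with sign): -4, -1, +9, -4, +4, +7, +4, -7, +4
Step 2: Count signs: positive = 5, negative = 4.
Step 3: Under H0: P(positive) = 0.5, so the number of positives S ~ Bin(9, 0.5).
Step 4: Two-sided exact p-value = sum of Bin(9,0.5) probabilities at or below the observed probability = 1.000000.
Step 5: alpha = 0.1. fail to reject H0.

n_eff = 9, pos = 5, neg = 4, p = 1.000000, fail to reject H0.


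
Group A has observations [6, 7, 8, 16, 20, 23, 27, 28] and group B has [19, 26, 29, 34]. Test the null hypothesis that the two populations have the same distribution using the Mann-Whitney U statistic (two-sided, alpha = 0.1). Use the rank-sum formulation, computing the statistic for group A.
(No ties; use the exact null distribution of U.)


Step 1: Combine and sort all 12 observations; assign midranks.
sorted (value, group): (6,X), (7,X), (8,X), (16,X), (19,Y), (20,X), (23,X), (26,Y), (27,X), (28,X), (29,Y), (34,Y)
ranks: 6->1, 7->2, 8->3, 16->4, 19->5, 20->6, 23->7, 26->8, 27->9, 28->10, 29->11, 34->12
Step 2: Rank sum for X: R1 = 1 + 2 + 3 + 4 + 6 + 7 + 9 + 10 = 42.
Step 3: U_X = R1 - n1(n1+1)/2 = 42 - 8*9/2 = 42 - 36 = 6.
       U_Y = n1*n2 - U_X = 32 - 6 = 26.
Step 4: No ties, so the exact null distribution of U (based on enumerating the C(12,8) = 495 equally likely rank assignments) gives the two-sided p-value.
Step 5: p-value = 0.109091; compare to alpha = 0.1. fail to reject H0.

U_X = 6, p = 0.109091, fail to reject H0 at alpha = 0.1.


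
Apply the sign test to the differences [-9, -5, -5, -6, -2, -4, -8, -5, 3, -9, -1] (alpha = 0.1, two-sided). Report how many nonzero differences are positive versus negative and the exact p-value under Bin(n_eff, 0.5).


Step 1: Discard zero differences. Original n = 11; n_eff = number of nonzero differences = 11.
Nonzero differences (with sign): -9, -5, -5, -6, -2, -4, -8, -5, +3, -9, -1
Step 2: Count signs: positive = 1, negative = 10.
Step 3: Under H0: P(positive) = 0.5, so the number of positives S ~ Bin(11, 0.5).
Step 4: Two-sided exact p-value = sum of Bin(11,0.5) probabilities at or below the observed probability = 0.011719.
Step 5: alpha = 0.1. reject H0.

n_eff = 11, pos = 1, neg = 10, p = 0.011719, reject H0.


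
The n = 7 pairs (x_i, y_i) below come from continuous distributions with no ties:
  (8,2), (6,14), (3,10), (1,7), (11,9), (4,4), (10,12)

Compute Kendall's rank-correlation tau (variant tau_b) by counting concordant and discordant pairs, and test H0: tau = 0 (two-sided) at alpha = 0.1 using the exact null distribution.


Step 1: Enumerate the 21 unordered pairs (i,j) with i<j and classify each by sign(x_j-x_i) * sign(y_j-y_i).
  (1,2):dx=-2,dy=+12->D; (1,3):dx=-5,dy=+8->D; (1,4):dx=-7,dy=+5->D; (1,5):dx=+3,dy=+7->C
  (1,6):dx=-4,dy=+2->D; (1,7):dx=+2,dy=+10->C; (2,3):dx=-3,dy=-4->C; (2,4):dx=-5,dy=-7->C
  (2,5):dx=+5,dy=-5->D; (2,6):dx=-2,dy=-10->C; (2,7):dx=+4,dy=-2->D; (3,4):dx=-2,dy=-3->C
  (3,5):dx=+8,dy=-1->D; (3,6):dx=+1,dy=-6->D; (3,7):dx=+7,dy=+2->C; (4,5):dx=+10,dy=+2->C
  (4,6):dx=+3,dy=-3->D; (4,7):dx=+9,dy=+5->C; (5,6):dx=-7,dy=-5->C; (5,7):dx=-1,dy=+3->D
  (6,7):dx=+6,dy=+8->C
Step 2: C = 11, D = 10, total pairs = 21.
Step 3: tau = (C - D)/(n(n-1)/2) = (11 - 10)/21 = 0.047619.
Step 4: Exact two-sided p-value (enumerate n! = 5040 permutations of y under H0): p = 1.000000.
Step 5: alpha = 0.1. fail to reject H0.

tau_b = 0.0476 (C=11, D=10), p = 1.000000, fail to reject H0.


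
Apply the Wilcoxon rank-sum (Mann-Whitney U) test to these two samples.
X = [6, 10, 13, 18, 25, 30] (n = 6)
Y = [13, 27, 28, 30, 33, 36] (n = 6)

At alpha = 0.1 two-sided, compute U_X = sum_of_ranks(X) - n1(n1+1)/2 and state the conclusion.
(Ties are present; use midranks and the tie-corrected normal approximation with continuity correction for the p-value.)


Step 1: Combine and sort all 12 observations; assign midranks.
sorted (value, group): (6,X), (10,X), (13,X), (13,Y), (18,X), (25,X), (27,Y), (28,Y), (30,X), (30,Y), (33,Y), (36,Y)
ranks: 6->1, 10->2, 13->3.5, 13->3.5, 18->5, 25->6, 27->7, 28->8, 30->9.5, 30->9.5, 33->11, 36->12
Step 2: Rank sum for X: R1 = 1 + 2 + 3.5 + 5 + 6 + 9.5 = 27.
Step 3: U_X = R1 - n1(n1+1)/2 = 27 - 6*7/2 = 27 - 21 = 6.
       U_Y = n1*n2 - U_X = 36 - 6 = 30.
Step 4: Ties are present, so use the tie-corrected normal approximation (with continuity correction) for the p-value.
Step 5: p-value = 0.064610; compare to alpha = 0.1. reject H0.

U_X = 6, p = 0.064610, reject H0 at alpha = 0.1.


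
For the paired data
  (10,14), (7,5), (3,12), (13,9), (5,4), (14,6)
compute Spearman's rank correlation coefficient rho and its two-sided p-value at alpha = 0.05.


Step 1: Rank x and y separately (midranks; no ties here).
rank(x): 10->4, 7->3, 3->1, 13->5, 5->2, 14->6
rank(y): 14->6, 5->2, 12->5, 9->4, 4->1, 6->3
Step 2: d_i = R_x(i) - R_y(i); compute d_i^2.
  (4-6)^2=4, (3-2)^2=1, (1-5)^2=16, (5-4)^2=1, (2-1)^2=1, (6-3)^2=9
sum(d^2) = 32.
Step 3: rho = 1 - 6*32 / (6*(6^2 - 1)) = 1 - 192/210 = 0.085714.
Step 4: Under H0, t = rho * sqrt((n-2)/(1-rho^2)) = 0.1721 ~ t(4).
Step 5: Two-sided p-value from the t-distribution with 4 df = 0.871743.
Step 6: alpha = 0.05. fail to reject H0.

rho = 0.0857, p = 0.871743, fail to reject H0 at alpha = 0.05.


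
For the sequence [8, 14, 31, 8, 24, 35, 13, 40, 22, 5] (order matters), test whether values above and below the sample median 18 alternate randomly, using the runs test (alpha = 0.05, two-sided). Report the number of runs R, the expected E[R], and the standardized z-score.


Step 1: Compute median = 18; label A = above, B = below.
Labels in order: BBABAABAAB  (n_A = 5, n_B = 5)
Step 2: Count runs R = 7.
Step 3: Under H0 (random ordering), E[R] = 2*n_A*n_B/(n_A+n_B) + 1 = 2*5*5/10 + 1 = 6.0000.
        Var[R] = 2*n_A*n_B*(2*n_A*n_B - n_A - n_B) / ((n_A+n_B)^2 * (n_A+n_B-1)) = 2000/900 = 2.2222.
        SD[R] = 1.4907.
Step 4: Continuity-corrected z = (R - 0.5 - E[R]) / SD[R] = (7 - 0.5 - 6.0000) / 1.4907 = 0.3354.
Step 5: Two-sided p-value via normal approximation = 2*(1 - Phi(|z|)) = 0.737316.
Step 6: alpha = 0.05. fail to reject H0.

R = 7, z = 0.3354, p = 0.737316, fail to reject H0.
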